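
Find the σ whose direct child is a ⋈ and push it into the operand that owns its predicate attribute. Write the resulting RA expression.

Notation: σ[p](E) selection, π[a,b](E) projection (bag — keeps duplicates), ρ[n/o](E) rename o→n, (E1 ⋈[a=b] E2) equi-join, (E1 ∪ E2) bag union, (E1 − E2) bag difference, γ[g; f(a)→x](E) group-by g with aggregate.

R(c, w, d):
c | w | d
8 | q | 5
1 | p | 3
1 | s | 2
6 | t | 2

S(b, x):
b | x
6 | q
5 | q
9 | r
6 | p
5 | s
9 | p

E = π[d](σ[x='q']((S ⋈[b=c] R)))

σ filters on x, owned by the left side.
E' = π[d]((σ[x='q'](S) ⋈[b=c] R))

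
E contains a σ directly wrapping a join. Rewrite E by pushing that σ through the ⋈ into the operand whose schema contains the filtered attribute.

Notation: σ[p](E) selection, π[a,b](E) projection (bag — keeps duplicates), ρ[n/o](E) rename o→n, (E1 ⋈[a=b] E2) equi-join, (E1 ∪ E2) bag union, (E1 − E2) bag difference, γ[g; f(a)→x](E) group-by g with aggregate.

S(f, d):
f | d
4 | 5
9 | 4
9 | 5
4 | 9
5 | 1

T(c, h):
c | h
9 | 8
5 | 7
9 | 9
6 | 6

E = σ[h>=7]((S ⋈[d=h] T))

σ filters on h, owned by the right side.
E' = (S ⋈[d=h] σ[h>=7](T))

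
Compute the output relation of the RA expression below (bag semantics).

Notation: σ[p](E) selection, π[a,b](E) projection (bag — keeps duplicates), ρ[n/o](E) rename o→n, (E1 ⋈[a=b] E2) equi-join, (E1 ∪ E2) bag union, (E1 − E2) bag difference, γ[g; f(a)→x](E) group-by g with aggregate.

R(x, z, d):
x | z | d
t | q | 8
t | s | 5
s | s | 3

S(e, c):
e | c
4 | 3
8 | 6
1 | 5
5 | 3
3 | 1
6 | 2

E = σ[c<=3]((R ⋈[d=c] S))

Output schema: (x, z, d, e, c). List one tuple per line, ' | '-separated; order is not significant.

Subexpression sizes:
  R → 3
  S → 6
  (R ⋈[d=c] S) → 3
  σ[c<=3]((R ⋈[d=c] S)) → 2

== RESULT ==
x | z | d | e | c
s | s | 3 | 4 | 3
s | s | 3 | 5 | 3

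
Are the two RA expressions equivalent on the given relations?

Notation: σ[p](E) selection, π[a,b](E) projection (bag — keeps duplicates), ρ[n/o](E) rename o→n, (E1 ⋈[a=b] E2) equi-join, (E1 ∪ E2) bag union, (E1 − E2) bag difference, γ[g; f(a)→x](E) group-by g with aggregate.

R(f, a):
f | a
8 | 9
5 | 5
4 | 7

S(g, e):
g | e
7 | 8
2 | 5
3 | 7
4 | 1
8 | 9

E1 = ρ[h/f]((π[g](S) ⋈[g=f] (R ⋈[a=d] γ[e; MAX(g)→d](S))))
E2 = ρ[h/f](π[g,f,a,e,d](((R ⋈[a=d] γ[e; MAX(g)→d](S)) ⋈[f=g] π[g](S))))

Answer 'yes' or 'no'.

E1 subexpression sizes:
  S → 5
  π[g](S) → 5
  R → 3
  S → 5
  γ[e; MAX(g)→d](S) → 5
  (R ⋈[a=d] γ[e; MAX(g)→d](S)) → 1
  (π[g](S) ⋈[g=f] (R ⋈[a=d] γ[e; MAX(g)→d](S))) → 1
  ρ[h/f]((π[g](S) ⋈[g=f] (R ⋈[a=d] γ[e; MAX(g)→d](S)))) → 1
E2 subexpression sizes:
  R → 3
  S → 5
  γ[e; MAX(g)→d](S) → 5
  (R ⋈[a=d] γ[e; MAX(g)→d](S)) → 1
  S → 5
  π[g](S) → 5
  ((R ⋈[a=d] γ[e; MAX(g)→d](S)) ⋈[f=g] π[g](S)) → 1
  π[g,f,a,e,d](((R ⋈[a=d] γ[e; MAX(g)→d](S)) ⋈[f=g] π[g](S))) → 1
  ρ[h/f](π[g,f,a,e,d](((R ⋈[a=d] γ[e; MAX(g)→d](S)) ⋈[f=g] π[g](S)))) → 1

E1 and E2 produce the same multiset:
g | h | a | e | d
4 | 4 | 7 | 8 | 7

yes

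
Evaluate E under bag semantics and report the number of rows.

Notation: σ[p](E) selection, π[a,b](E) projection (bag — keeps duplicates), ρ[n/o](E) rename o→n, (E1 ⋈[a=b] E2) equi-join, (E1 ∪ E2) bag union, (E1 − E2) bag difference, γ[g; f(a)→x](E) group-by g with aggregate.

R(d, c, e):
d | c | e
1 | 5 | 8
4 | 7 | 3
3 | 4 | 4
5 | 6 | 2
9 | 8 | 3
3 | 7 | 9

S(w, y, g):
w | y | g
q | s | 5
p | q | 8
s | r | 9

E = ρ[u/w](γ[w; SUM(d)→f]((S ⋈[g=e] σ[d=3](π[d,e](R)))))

Stepwise |·|:
  S → 3
  R → 6
  π[d,e](R) → 6
  σ[d=3](π[d,e](R)) → 2
  (S ⋈[g=e] σ[d=3](π[d,e](R))) → 1
  γ[w; SUM(d)→f]((S ⋈[g=e] σ[d=3](π[d,e](R)))) → 1
  ρ[u/w](γ[w; SUM(d)→f]((S ⋈[g=e] σ[d=3](π[d,e](R))))) → 1

|E| = 1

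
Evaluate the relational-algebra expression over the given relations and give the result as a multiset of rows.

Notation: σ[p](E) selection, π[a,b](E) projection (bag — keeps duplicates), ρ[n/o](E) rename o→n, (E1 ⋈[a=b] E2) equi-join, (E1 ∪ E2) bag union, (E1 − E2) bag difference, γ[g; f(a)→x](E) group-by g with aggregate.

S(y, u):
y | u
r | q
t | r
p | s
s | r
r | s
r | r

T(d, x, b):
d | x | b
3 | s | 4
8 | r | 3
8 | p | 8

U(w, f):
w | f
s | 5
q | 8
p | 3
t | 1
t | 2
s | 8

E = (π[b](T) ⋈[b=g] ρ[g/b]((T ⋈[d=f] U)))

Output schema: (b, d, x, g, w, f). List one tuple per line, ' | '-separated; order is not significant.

Stepwise |·|:
  T → 3
  π[b](T) → 3
  T → 3
  U → 6
  (T ⋈[d=f] U) → 5
  ρ[g/b]((T ⋈[d=f] U)) → 5
  (π[b](T) ⋈[b=g] ρ[g/b]((T ⋈[d=f] U))) → 5

== RESULT ==
b | d | x | g | w | f
3 | 8 | r | 3 | q | 8
3 | 8 | r | 3 | s | 8
4 | 3 | s | 4 | p | 3
8 | 8 | p | 8 | q | 8
8 | 8 | p | 8 | s | 8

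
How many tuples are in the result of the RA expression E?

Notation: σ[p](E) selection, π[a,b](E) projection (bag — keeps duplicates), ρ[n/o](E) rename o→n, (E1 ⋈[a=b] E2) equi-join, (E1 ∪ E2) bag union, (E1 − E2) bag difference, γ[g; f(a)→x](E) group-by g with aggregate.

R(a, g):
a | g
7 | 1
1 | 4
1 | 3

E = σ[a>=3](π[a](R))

Stepwise |·|:
  R → 3
  π[a](R) → 3
  σ[a>=3](π[a](R)) → 1

|E| = 1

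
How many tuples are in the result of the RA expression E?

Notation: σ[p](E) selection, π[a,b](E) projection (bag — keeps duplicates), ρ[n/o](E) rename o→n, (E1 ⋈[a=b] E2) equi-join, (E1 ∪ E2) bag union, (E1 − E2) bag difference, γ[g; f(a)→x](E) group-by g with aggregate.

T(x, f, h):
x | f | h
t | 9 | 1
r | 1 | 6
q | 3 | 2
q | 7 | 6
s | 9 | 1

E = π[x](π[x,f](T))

Row counts bottom-up:
  T → 5
  π[x,f](T) → 5
  π[x](π[x,f](T)) → 5

|E| = 5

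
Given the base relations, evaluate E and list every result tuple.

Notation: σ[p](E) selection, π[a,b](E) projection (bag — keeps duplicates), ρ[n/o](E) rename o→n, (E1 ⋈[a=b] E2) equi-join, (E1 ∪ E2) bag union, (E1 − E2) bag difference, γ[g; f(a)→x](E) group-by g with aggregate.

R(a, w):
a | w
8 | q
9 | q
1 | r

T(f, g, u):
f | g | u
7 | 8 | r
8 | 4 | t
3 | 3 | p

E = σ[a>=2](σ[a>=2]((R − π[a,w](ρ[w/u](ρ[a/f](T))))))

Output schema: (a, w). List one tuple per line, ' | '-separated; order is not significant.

Per-node cardinality:
  R → 3
  T → 3
  ρ[a/f](T) → 3
  ρ[w/u](ρ[a/f](T)) → 3
  π[a,w](ρ[w/u](ρ[a/f](T))) → 3
  (R − π[a,w](ρ[w/u](ρ[a/f](T)))) → 3
  σ[a>=2]((R − π[a,w](ρ[w/u](ρ[a/f](T))))) → 2
  σ[a>=2](σ[a>=2]((R − π[a,w](ρ[w/u](ρ[a/f](T)))))) → 2

== RESULT ==
a | w
8 | q
9 | q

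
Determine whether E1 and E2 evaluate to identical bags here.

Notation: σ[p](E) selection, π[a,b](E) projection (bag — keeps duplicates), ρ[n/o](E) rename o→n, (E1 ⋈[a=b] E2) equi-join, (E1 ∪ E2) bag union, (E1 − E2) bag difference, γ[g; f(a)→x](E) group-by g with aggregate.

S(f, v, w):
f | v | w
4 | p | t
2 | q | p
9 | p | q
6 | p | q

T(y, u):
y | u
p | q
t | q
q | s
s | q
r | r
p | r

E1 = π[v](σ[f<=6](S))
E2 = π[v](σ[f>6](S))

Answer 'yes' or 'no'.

E1 subexpression sizes:
  S → 4
  σ[f<=6](S) → 3
  π[v](σ[f<=6](S)) → 3
E2 subexpression sizes:
  S → 4
  σ[f>6](S) → 1
  π[v](σ[f>6](S)) → 1

E1 result:
v
p
p
q
E2 result:
v
p
Witness: ('p',) appears 2× in E1 but 1× in E2.

no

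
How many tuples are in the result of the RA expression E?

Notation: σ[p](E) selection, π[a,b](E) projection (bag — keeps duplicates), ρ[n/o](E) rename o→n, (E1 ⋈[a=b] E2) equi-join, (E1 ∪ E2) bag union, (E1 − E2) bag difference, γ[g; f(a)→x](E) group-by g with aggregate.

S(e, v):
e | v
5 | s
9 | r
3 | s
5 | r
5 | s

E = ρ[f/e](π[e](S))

Subexpression sizes:
  S → 5
  π[e](S) → 5
  ρ[f/e](π[e](S)) → 5

|E| = 5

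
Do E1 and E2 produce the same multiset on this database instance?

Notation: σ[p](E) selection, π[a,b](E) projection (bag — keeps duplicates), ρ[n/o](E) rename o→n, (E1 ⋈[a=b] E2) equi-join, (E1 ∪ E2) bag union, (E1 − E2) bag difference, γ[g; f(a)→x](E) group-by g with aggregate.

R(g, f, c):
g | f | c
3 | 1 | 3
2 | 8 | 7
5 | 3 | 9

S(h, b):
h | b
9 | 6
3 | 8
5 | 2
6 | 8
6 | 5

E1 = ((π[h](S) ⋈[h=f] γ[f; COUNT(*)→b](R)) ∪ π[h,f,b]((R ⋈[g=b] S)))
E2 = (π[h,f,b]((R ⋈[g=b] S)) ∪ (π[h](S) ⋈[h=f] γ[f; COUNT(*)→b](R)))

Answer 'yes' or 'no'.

E1 row counts bottom-up:
  S → 5
  π[h](S) → 5
  R → 3
  γ[f; COUNT(*)→b](R) → 3
  (π[h](S) ⋈[h=f] γ[f; COUNT(*)→b](R)) → 1
  R → 3
  S → 5
  (R ⋈[g=b] S) → 2
  π[h,f,b]((R ⋈[g=b] S)) → 2
  ((π[h](S) ⋈[h=f] γ[f; COUNT(*)→b](R)) ∪ π[h,f,b]((R ⋈[g=b] S))) → 3
E2 row counts bottom-up:
  R → 3
  S → 5
  (R ⋈[g=b] S) → 2
  π[h,f,b]((R ⋈[g=b] S)) → 2
  S → 5
  π[h](S) → 5
  R → 3
  γ[f; COUNT(*)→b](R) → 3
  (π[h](S) ⋈[h=f] γ[f; COUNT(*)→b](R)) → 1
  (π[h,f,b]((R ⋈[g=b] S)) ∪ (π[h](S) ⋈[h=f] γ[f; COUNT(*)→b](R))) → 3

E1 and E2 produce the same multiset:
h | f | b
3 | 3 | 1
5 | 8 | 2
6 | 3 | 5

yes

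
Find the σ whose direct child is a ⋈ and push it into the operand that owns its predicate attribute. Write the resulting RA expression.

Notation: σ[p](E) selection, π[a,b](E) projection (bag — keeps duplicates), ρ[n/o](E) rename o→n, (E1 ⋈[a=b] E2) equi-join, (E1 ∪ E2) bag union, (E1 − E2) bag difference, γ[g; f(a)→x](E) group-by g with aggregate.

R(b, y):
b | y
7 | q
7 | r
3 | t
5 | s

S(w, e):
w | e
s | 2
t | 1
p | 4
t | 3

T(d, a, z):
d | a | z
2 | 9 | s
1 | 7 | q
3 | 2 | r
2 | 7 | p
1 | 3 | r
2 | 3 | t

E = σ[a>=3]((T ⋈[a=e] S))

σ filters on a, owned by the left side.
E' = (σ[a>=3](T) ⋈[a=e] S)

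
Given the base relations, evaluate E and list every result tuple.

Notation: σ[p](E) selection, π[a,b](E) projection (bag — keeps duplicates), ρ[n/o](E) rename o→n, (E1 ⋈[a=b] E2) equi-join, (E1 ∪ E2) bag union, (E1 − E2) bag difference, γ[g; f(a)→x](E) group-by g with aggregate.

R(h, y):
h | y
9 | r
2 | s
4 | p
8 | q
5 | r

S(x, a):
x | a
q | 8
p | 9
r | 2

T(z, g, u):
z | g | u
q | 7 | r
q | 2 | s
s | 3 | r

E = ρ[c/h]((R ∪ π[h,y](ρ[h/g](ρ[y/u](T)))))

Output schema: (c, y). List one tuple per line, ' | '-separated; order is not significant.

Subexpression sizes:
  R → 5
  T → 3
  ρ[y/u](T) → 3
  ρ[h/g](ρ[y/u](T)) → 3
  π[h,y](ρ[h/g](ρ[y/u](T))) → 3
  (R ∪ π[h,y](ρ[h/g](ρ[y/u](T)))) → 8
  ρ[c/h]((R ∪ π[h,y](ρ[h/g](ρ[y/u](T))))) → 8

== RESULT ==
c | y
2 | s
2 | s
3 | r
4 | p
5 | r
7 | r
8 | q
9 | r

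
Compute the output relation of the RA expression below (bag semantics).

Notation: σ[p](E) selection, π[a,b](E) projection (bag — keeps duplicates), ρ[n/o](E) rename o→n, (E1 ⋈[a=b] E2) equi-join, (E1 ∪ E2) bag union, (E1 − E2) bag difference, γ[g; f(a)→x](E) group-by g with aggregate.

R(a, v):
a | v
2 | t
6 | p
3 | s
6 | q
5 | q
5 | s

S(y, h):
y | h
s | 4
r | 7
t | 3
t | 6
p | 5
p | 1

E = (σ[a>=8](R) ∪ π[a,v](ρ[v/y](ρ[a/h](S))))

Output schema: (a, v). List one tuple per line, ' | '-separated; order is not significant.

Stepwise |·|:
  R → 6
  σ[a>=8](R) → 0
  S → 6
  ρ[a/h](S) → 6
  ρ[v/y](ρ[a/h](S)) → 6
  π[a,v](ρ[v/y](ρ[a/h](S))) → 6
  (σ[a>=8](R) ∪ π[a,v](ρ[v/y](ρ[a/h](S)))) → 6

== RESULT ==
a | v
1 | p
3 | t
4 | s
5 | p
6 | t
7 | r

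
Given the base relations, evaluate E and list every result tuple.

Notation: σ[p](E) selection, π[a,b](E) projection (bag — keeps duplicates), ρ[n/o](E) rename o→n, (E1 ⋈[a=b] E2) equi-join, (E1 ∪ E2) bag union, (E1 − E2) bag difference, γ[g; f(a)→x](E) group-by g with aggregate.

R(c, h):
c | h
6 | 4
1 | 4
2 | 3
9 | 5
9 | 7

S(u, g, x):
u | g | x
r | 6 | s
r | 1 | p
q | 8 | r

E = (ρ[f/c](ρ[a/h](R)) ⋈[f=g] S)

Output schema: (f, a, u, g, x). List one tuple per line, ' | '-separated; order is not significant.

Stepwise |·|:
  R → 5
  ρ[a/h](R) → 5
  ρ[f/c](ρ[a/h](R)) → 5
  S → 3
  (ρ[f/c](ρ[a/h](R)) ⋈[f=g] S) → 2

== RESULT ==
f | a | u | g | x
1 | 4 | r | 1 | p
6 | 4 | r | 6 | s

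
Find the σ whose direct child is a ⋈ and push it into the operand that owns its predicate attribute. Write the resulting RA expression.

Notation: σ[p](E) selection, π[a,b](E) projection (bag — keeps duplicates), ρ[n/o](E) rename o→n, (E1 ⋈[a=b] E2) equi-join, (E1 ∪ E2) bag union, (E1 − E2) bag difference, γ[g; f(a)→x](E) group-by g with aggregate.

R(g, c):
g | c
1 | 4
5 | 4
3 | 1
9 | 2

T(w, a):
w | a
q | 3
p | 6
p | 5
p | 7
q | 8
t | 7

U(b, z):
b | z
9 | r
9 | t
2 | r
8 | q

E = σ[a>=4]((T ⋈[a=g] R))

σ filters on a, owned by the left side.
E' = (σ[a>=4](T) ⋈[a=g] R)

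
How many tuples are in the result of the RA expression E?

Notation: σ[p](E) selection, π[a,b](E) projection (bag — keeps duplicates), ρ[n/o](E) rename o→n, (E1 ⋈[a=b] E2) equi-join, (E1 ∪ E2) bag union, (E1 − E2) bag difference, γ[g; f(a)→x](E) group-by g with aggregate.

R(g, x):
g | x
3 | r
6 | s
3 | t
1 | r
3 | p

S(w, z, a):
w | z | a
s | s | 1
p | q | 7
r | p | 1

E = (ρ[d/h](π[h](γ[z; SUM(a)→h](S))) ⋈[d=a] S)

Subexpression sizes:
  S → 3
  γ[z; SUM(a)→h](S) → 3
  π[h](γ[z; SUM(a)→h](S)) → 3
  ρ[d/h](π[h](γ[z; SUM(a)→h](S))) → 3
  S → 3
  (ρ[d/h](π[h](γ[z; SUM(a)→h](S))) ⋈[d=a] S) → 5

|E| = 5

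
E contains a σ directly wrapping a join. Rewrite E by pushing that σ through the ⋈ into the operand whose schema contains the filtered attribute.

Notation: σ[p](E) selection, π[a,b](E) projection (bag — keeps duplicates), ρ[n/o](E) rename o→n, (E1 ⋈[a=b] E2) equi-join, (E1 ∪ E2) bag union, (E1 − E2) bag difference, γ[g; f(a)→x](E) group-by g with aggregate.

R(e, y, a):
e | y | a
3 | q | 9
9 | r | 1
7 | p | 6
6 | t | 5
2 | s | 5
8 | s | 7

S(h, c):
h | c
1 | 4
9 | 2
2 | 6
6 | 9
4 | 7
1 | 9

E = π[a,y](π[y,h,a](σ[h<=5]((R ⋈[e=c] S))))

σ filters on h, owned by the right side.
E' = π[a,y](π[y,h,a]((R ⋈[e=c] σ[h<=5](S))))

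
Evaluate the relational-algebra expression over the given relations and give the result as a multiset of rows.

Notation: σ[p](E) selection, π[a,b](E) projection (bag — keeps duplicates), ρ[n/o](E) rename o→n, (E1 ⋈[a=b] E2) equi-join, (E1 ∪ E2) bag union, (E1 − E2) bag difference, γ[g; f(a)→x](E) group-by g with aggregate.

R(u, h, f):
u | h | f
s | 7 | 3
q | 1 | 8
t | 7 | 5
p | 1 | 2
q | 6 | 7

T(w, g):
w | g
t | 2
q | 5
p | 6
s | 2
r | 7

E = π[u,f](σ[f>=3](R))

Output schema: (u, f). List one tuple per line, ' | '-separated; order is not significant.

Subexpression sizes:
  R → 5
  σ[f>=3](R) → 4
  π[u,f](σ[f>=3](R)) → 4

== RESULT ==
u | f
q | 7
q | 8
s | 3
t | 5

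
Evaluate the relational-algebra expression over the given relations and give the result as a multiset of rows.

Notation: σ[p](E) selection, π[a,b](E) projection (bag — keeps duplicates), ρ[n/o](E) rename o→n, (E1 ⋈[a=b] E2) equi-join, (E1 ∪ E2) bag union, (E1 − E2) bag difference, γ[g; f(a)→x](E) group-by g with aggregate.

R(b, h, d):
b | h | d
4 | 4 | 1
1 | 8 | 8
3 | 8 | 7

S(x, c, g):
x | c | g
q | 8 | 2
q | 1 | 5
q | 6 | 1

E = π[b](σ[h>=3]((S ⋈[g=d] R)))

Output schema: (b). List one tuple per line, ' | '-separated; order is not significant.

Stepwise |·|:
  S → 3
  R → 3
  (S ⋈[g=d] R) → 1
  σ[h>=3]((S ⋈[g=d] R)) → 1
  π[b](σ[h>=3]((S ⋈[g=d] R))) → 1

== RESULT ==
b
4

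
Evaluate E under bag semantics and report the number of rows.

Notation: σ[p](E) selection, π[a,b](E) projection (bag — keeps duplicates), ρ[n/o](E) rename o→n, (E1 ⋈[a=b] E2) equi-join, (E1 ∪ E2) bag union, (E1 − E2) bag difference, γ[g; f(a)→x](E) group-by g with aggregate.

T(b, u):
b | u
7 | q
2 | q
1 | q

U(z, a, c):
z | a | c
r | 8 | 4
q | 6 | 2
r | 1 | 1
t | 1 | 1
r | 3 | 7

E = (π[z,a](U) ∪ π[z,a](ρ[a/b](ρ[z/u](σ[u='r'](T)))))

Stepwise |·|:
  U → 5
  π[z,a](U) → 5
  T → 3
  σ[u='r'](T) → 0
  ρ[z/u](σ[u='r'](T)) → 0
  ρ[a/b](ρ[z/u](σ[u='r'](T))) → 0
  π[z,a](ρ[a/b](ρ[z/u](σ[u='r'](T)))) → 0
  (π[z,a](U) ∪ π[z,a](ρ[a/b](ρ[z/u](σ[u='r'](T))))) → 5

|E| = 5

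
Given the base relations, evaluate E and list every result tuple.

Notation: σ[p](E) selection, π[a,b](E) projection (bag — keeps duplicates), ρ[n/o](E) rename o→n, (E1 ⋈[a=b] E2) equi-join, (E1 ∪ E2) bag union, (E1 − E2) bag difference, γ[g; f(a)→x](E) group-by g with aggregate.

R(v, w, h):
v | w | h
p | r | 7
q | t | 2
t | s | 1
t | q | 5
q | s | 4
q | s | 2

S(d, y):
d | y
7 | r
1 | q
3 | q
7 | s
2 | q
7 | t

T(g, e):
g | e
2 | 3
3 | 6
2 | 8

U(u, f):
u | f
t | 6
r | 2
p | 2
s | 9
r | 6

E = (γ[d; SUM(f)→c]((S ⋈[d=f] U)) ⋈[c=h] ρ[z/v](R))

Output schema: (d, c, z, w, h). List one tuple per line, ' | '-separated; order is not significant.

Per-node cardinality:
  S → 6
  U → 5
  (S ⋈[d=f] U) → 2
  γ[d; SUM(f)→c]((S ⋈[d=f] U)) → 1
  R → 6
  ρ[z/v](R) → 6
  (γ[d; SUM(f)→c]((S ⋈[d=f] U)) ⋈[c=h] ρ[z/v](R)) → 1

== RESULT ==
d | c | z | w | h
2 | 4 | q | s | 4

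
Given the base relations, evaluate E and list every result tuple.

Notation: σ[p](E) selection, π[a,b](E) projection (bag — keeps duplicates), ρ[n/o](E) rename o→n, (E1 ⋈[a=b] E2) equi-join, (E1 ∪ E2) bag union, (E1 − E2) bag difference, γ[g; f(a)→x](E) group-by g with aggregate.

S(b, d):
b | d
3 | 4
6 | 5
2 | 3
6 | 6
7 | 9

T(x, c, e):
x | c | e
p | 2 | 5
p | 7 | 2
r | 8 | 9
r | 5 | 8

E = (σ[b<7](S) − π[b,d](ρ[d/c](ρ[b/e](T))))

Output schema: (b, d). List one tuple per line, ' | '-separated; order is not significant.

Stepwise |·|:
  S → 5
  σ[b<7](S) → 4
  T → 4
  ρ[b/e](T) → 4
  ρ[d/c](ρ[b/e](T)) → 4
  π[b,d](ρ[d/c](ρ[b/e](T))) → 4
  (σ[b<7](S) − π[b,d](ρ[d/c](ρ[b/e](T)))) → 4

== RESULT ==
b | d
2 | 3
3 | 4
6 | 5
6 | 6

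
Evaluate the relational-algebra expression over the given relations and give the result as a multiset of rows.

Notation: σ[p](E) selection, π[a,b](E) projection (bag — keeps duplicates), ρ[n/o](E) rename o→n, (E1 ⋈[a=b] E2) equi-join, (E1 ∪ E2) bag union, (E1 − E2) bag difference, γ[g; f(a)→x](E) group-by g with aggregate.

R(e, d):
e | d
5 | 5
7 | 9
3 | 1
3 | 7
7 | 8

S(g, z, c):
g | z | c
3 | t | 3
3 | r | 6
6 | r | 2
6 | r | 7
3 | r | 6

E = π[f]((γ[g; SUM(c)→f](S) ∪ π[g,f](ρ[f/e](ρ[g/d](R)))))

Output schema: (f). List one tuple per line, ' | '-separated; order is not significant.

Row counts bottom-up:
  S → 5
  γ[g; SUM(c)→f](S) → 2
  R → 5
  ρ[g/d](R) → 5
  ρ[f/e](ρ[g/d](R)) → 5
  π[g,f](ρ[f/e](ρ[g/d](R))) → 5
  (γ[g; SUM(c)→f](S) ∪ π[g,f](ρ[f/e](ρ[g/d](R)))) → 7
  π[f]((γ[g; SUM(c)→f](S) ∪ π[g,f](ρ[f/e](ρ[g/d](R))))) → 7

== RESULT ==
f
3
3
5
7
7
9
15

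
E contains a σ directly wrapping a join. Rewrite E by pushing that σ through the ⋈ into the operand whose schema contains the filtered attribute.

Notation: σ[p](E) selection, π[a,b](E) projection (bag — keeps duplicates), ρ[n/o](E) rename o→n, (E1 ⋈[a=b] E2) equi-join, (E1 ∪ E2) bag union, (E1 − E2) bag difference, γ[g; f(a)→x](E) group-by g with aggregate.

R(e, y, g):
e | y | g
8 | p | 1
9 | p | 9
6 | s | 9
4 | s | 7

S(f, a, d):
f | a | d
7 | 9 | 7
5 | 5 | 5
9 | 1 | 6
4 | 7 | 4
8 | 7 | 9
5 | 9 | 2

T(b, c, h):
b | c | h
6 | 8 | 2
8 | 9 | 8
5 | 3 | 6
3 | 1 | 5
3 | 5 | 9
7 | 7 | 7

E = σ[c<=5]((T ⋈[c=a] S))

σ filters on c, owned by the left side.
E' = (σ[c<=5](T) ⋈[c=a] S)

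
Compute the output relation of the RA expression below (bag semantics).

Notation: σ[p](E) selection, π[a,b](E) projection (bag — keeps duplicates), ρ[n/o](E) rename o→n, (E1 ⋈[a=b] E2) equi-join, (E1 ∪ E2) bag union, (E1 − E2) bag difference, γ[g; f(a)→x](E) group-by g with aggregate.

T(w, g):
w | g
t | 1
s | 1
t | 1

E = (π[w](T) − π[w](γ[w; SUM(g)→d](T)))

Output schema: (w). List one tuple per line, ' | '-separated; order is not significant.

Per-node cardinality:
  T → 3
  π[w](T) → 3
  T → 3
  γ[w; SUM(g)→d](T) → 2
  π[w](γ[w; SUM(g)→d](T)) → 2
  (π[w](T) − π[w](γ[w; SUM(g)→d](T))) → 1

== RESULT ==
w
t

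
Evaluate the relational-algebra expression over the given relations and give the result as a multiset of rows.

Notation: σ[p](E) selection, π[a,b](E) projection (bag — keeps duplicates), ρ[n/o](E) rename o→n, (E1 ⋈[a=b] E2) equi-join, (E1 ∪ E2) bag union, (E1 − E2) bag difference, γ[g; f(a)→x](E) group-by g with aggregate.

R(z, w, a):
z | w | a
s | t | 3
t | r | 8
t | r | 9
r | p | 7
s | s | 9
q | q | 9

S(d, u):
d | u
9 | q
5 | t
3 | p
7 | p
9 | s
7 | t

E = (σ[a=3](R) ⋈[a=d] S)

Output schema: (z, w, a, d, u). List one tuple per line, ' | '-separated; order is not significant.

Stepwise |·|:
  R → 6
  σ[a=3](R) → 1
  S → 6
  (σ[a=3](R) ⋈[a=d] S) → 1

== RESULT ==
z | w | a | d | u
s | t | 3 | 3 | p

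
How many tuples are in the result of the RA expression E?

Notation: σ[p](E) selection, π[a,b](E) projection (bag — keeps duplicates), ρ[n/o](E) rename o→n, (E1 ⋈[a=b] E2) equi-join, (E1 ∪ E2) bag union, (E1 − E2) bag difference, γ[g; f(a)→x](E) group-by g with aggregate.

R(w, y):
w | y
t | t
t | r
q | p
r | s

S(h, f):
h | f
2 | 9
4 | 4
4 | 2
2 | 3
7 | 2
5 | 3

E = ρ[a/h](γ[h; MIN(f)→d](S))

Stepwise |·|:
  S → 6
  γ[h; MIN(f)→d](S) → 4
  ρ[a/h](γ[h; MIN(f)→d](S)) → 4

|E| = 4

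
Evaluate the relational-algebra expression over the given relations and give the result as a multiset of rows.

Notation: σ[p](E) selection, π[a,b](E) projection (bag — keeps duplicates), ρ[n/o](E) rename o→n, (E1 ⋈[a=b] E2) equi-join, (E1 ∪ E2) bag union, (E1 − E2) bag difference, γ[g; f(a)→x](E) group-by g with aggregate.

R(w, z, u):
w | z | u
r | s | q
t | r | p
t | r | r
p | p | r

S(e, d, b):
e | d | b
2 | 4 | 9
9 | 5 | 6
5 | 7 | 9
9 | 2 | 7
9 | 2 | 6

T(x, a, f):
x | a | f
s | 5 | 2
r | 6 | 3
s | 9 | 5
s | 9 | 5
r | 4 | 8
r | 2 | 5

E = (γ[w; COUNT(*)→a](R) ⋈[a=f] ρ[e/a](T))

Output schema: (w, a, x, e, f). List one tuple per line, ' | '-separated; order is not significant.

Stepwise |·|:
  R → 4
  γ[w; COUNT(*)→a](R) → 3
  T → 6
  ρ[e/a](T) → 6
  (γ[w; COUNT(*)→a](R) ⋈[a=f] ρ[e/a](T)) → 1

== RESULT ==
w | a | x | e | f
t | 2 | s | 5 | 2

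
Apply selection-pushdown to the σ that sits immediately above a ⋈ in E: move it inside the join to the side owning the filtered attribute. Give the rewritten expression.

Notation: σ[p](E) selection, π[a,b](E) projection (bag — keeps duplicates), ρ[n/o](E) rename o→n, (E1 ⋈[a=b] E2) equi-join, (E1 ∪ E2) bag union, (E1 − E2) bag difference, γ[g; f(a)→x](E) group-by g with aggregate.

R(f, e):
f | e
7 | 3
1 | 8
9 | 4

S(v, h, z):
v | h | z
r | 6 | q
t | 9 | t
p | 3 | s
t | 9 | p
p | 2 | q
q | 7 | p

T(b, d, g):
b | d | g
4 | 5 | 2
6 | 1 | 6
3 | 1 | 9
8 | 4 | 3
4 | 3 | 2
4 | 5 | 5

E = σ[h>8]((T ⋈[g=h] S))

σ filters on h, owned by the right side.
E' = (T ⋈[g=h] σ[h>8](S))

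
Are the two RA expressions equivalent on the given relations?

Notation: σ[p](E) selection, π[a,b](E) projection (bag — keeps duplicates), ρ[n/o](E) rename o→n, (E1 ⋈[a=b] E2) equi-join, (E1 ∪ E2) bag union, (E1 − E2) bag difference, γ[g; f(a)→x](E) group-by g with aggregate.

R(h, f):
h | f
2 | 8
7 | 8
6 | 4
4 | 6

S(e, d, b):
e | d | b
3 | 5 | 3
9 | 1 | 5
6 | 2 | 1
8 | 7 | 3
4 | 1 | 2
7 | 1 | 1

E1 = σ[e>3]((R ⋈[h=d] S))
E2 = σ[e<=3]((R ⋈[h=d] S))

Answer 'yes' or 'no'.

E1 stepwise |·|:
  R → 4
  S → 6
  (R ⋈[h=d] S) → 2
  σ[e>3]((R ⋈[h=d] S)) → 2
E2 stepwise |·|:
  R → 4
  S → 6
  (R ⋈[h=d] S) → 2
  σ[e<=3]((R ⋈[h=d] S)) → 0

E1 result:
h | f | e | d | b
2 | 8 | 6 | 2 | 1
7 | 8 | 8 | 7 | 3
E2 result:
h | f | e | d | b
(0 rows)
Witness: (2, 8, 6, 2, 1) appears 1× in E1 but 0× in E2.

no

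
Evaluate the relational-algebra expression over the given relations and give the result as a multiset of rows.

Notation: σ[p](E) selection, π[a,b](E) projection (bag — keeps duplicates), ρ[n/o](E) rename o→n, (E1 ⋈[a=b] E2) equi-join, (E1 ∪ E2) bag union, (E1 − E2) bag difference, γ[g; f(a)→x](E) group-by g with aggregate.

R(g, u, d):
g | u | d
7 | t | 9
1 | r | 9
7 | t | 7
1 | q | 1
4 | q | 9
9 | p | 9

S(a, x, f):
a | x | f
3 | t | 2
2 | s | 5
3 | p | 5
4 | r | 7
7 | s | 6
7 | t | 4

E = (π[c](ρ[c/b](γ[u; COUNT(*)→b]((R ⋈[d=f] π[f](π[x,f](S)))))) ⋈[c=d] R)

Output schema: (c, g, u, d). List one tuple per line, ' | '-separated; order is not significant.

Row counts bottom-up:
  R → 6
  S → 6
  π[x,f](S) → 6
  π[f](π[x,f](S)) → 6
  (R ⋈[d=f] π[f](π[x,f](S))) → 1
  γ[u; COUNT(*)→b]((R ⋈[d=f] π[f](π[x,f](S)))) → 1
  ρ[c/b](γ[u; COUNT(*)→b]((R ⋈[d=f] π[f](π[x,f](S))))) → 1
  π[c](ρ[c/b](γ[u; COUNT(*)→b]((R ⋈[d=f] π[f](π[x,f](S)))))) → 1
  R → 6
  (π[c](ρ[c/b](γ[u; COUNT(*)→b]((R ⋈[d=f] π[f](π[x,f](S)))))) ⋈[c=d] R) → 1

== RESULT ==
c | g | u | d
1 | 1 | q | 1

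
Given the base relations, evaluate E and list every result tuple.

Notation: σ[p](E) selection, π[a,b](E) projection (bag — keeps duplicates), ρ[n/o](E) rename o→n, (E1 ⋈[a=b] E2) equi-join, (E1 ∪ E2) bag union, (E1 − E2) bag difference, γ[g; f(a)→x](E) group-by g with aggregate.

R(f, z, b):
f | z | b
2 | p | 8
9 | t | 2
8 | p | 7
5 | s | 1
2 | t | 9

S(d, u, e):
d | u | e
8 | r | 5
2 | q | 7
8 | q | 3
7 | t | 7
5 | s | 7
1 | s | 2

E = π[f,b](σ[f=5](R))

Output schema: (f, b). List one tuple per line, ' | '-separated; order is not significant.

Subexpression sizes:
  R → 5
  σ[f=5](R) → 1
  π[f,b](σ[f=5](R)) → 1

== RESULT ==
f | b
5 | 1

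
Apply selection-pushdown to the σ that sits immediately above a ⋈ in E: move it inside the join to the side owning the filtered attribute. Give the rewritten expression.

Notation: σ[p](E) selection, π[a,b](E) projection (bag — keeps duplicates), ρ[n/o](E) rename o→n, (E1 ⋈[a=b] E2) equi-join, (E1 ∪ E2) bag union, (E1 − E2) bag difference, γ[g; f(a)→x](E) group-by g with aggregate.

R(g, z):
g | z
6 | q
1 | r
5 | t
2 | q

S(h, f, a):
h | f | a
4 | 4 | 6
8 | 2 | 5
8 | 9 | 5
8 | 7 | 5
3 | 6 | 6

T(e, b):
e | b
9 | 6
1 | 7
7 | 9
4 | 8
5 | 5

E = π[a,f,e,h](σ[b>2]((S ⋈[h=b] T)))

σ filters on b, owned by the right side.
E' = π[a,f,e,h]((S ⋈[h=b] σ[b>2](T)))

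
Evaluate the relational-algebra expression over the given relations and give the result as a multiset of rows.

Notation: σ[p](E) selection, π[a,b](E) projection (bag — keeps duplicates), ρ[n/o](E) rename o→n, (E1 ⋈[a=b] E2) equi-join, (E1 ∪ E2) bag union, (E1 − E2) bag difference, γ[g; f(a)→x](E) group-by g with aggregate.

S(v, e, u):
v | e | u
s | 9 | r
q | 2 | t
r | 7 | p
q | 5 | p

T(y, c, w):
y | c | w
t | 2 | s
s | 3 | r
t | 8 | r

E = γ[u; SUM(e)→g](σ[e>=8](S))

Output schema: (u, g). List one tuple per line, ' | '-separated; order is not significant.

Per-node cardinality:
  S → 4
  σ[e>=8](S) → 1
  γ[u; SUM(e)→g](σ[e>=8](S)) → 1

== RESULT ==
u | g
r | 9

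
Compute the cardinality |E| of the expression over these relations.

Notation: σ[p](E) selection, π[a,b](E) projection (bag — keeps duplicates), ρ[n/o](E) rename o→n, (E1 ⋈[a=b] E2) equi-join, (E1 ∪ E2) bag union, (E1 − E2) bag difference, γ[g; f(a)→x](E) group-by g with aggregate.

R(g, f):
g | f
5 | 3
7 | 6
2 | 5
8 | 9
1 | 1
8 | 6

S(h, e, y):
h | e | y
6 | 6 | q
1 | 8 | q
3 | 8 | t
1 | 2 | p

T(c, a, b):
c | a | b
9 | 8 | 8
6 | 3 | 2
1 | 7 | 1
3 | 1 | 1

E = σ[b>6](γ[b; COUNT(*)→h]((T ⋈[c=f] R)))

Subexpression sizes:
  T → 4
  R → 6
  (T ⋈[c=f] R) → 5
  γ[b; COUNT(*)→h]((T ⋈[c=f] R)) → 3
  σ[b>6](γ[b; COUNT(*)→h]((T ⋈[c=f] R))) → 1

|E| = 1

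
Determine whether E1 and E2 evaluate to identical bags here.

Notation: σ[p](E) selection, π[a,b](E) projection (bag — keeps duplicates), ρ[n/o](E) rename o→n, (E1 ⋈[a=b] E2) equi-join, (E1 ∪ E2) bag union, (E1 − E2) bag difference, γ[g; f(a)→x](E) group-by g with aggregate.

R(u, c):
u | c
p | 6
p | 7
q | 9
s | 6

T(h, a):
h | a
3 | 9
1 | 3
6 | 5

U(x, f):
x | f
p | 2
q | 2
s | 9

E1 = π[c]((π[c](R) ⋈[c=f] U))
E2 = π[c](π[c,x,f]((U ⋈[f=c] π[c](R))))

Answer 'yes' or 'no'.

E1 per-node cardinality:
  R → 4
  π[c](R) → 4
  U → 3
  (π[c](R) ⋈[c=f] U) → 1
  π[c]((π[c](R) ⋈[c=f] U)) → 1
E2 per-node cardinality:
  U → 3
  R → 4
  π[c](R) → 4
  (U ⋈[f=c] π[c](R)) → 1
  π[c,x,f]((U ⋈[f=c] π[c](R))) → 1
  π[c](π[c,x,f]((U ⋈[f=c] π[c](R)))) → 1

E1 and E2 produce the same multiset:
c
9

yes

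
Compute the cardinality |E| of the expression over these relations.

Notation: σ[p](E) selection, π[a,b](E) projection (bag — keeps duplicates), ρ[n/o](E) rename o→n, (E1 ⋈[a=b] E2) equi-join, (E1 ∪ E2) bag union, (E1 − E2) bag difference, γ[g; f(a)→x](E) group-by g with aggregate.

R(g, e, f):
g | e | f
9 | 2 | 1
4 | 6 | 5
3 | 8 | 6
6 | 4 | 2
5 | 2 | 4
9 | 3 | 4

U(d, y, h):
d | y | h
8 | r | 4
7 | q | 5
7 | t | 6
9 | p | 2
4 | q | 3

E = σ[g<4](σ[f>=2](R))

Subexpression sizes:
  R → 6
  σ[f>=2](R) → 5
  σ[g<4](σ[f>=2](R)) → 1

|E| = 1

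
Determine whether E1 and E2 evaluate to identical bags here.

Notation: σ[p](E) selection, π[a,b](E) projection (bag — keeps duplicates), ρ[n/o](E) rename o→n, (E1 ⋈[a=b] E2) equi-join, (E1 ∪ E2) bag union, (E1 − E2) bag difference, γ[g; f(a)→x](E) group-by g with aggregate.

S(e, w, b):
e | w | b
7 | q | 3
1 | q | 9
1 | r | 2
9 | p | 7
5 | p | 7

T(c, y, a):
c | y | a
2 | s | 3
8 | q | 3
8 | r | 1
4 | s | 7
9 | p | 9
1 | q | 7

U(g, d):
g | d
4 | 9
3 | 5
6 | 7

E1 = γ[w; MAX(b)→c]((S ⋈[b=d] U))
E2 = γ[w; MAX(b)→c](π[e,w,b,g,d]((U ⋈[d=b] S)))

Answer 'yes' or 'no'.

E1 subexpression sizes:
  S → 5
  U → 3
  (S ⋈[b=d] U) → 3
  γ[w; MAX(b)→c]((S ⋈[b=d] U)) → 2
E2 subexpression sizes:
  U → 3
  S → 5
  (U ⋈[d=b] S) → 3
  π[e,w,b,g,d]((U ⋈[d=b] S)) → 3
  γ[w; MAX(b)→c](π[e,w,b,g,d]((U ⋈[d=b] S))) → 2

E1 and E2 produce the same multiset:
w | c
p | 7
q | 9

yes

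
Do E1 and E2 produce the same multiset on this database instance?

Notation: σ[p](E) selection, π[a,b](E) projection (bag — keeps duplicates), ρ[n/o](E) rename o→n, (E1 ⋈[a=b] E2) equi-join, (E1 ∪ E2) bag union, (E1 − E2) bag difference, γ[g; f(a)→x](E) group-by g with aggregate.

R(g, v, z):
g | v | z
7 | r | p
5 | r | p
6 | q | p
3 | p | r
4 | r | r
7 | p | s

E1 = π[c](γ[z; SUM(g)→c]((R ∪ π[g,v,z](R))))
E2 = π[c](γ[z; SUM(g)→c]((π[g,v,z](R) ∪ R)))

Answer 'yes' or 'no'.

E1 row counts bottom-up:
  R → 6
  R → 6
  π[g,v,z](R) → 6
  (R ∪ π[g,v,z](R)) → 12
  γ[z; SUM(g)→c]((R ∪ π[g,v,z](R))) → 3
  π[c](γ[z; SUM(g)→c]((R ∪ π[g,v,z](R)))) → 3
E2 row counts bottom-up:
  R → 6
  π[g,v,z](R) → 6
  R → 6
  (π[g,v,z](R) ∪ R) → 12
  γ[z; SUM(g)→c]((π[g,v,z](R) ∪ R)) → 3
  π[c](γ[z; SUM(g)→c]((π[g,v,z](R) ∪ R))) → 3

E1 and E2 produce the same multiset:
c
14
14
36

yes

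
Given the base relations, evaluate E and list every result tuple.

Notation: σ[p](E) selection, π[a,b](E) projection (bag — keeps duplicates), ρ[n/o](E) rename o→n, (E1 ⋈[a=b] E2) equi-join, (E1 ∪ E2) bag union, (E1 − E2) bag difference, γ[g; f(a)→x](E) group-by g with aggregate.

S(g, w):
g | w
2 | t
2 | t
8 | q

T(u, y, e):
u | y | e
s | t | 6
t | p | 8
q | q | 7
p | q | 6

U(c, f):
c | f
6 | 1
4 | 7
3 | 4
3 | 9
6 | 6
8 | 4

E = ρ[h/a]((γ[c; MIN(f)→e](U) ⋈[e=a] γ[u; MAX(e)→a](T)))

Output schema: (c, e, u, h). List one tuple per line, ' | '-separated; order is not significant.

Stepwise |·|:
  U → 6
  γ[c; MIN(f)→e](U) → 4
  T → 4
  γ[u; MAX(e)→a](T) → 4
  (γ[c; MIN(f)→e](U) ⋈[e=a] γ[u; MAX(e)→a](T)) → 1
  ρ[h/a]((γ[c; MIN(f)→e](U) ⋈[e=a] γ[u; MAX(e)→a](T))) → 1

== RESULT ==
c | e | u | h
4 | 7 | q | 7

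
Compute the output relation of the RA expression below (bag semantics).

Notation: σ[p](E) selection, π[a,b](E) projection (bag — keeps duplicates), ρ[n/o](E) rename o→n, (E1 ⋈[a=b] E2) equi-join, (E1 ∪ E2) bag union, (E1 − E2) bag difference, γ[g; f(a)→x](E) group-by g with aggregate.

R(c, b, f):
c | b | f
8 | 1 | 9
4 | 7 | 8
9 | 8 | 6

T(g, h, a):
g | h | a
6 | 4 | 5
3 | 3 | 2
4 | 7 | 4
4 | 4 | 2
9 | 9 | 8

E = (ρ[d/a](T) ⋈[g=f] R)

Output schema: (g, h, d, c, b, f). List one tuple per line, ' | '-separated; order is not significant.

Subexpression sizes:
  T → 5
  ρ[d/a](T) → 5
  R → 3
  (ρ[d/a](T) ⋈[g=f] R) → 2

== RESULT ==
g | h | d | c | b | f
6 | 4 | 5 | 9 | 8 | 6
9 | 9 | 8 | 8 | 1 | 9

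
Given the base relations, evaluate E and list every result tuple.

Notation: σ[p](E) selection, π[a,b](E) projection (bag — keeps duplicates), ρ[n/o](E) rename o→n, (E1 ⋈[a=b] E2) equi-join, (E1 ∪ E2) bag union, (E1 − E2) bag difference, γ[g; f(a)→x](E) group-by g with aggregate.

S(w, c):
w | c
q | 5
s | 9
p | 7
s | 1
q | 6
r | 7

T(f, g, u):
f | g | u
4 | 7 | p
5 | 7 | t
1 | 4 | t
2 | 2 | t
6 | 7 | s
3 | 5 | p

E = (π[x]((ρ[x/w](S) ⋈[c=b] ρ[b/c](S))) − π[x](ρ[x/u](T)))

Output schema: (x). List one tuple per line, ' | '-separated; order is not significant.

Subexpression sizes:
  S → 6
  ρ[x/w](S) → 6
  S → 6
  ρ[b/c](S) → 6
  (ρ[x/w](S) ⋈[c=b] ρ[b/c](S)) → 8
  π[x]((ρ[x/w](S) ⋈[c=b] ρ[b/c](S))) → 8
  T → 6
  ρ[x/u](T) → 6
  π[x](ρ[x/u](T)) → 6
  (π[x]((ρ[x/w](S) ⋈[c=b] ρ[b/c](S))) − π[x](ρ[x/u](T))) → 5

== RESULT ==
x
q
q
r
r
s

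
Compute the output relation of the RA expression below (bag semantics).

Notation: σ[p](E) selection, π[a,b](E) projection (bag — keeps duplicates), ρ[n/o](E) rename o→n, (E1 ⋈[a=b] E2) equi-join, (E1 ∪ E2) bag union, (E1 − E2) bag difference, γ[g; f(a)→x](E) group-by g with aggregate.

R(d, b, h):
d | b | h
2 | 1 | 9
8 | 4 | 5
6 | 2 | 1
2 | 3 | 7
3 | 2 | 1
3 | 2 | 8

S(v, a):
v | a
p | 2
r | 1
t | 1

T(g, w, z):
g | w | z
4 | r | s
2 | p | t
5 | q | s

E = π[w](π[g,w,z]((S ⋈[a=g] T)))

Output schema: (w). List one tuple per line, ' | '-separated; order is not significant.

Stepwise |·|:
  S → 3
  T → 3
  (S ⋈[a=g] T) → 1
  π[g,w,z]((S ⋈[a=g] T)) → 1
  π[w](π[g,w,z]((S ⋈[a=g] T))) → 1

== RESULT ==
w
p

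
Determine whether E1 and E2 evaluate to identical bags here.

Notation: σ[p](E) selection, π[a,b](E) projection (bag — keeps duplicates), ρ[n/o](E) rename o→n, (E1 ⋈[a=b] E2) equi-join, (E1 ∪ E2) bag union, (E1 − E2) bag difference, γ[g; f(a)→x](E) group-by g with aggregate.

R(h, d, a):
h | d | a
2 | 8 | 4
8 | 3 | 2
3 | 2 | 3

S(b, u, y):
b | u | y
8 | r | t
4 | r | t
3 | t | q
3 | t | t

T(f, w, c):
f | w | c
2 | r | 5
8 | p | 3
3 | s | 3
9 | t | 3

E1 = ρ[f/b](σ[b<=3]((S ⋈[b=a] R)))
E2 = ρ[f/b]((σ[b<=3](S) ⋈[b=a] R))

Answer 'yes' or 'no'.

E1 per-node cardinality:
  S → 4
  R → 3
  (S ⋈[b=a] R) → 3
  σ[b<=3]((S ⋈[b=a] R)) → 2
  ρ[f/b](σ[b<=3]((S ⋈[b=a] R))) → 2
E2 per-node cardinality:
  S → 4
  σ[b<=3](S) → 2
  R → 3
  (σ[b<=3](S) ⋈[b=a] R) → 2
  ρ[f/b]((σ[b<=3](S) ⋈[b=a] R)) → 2

E1 and E2 produce the same multiset:
f | u | y | h | d | a
3 | t | q | 3 | 2 | 3
3 | t | t | 3 | 2 | 3

yes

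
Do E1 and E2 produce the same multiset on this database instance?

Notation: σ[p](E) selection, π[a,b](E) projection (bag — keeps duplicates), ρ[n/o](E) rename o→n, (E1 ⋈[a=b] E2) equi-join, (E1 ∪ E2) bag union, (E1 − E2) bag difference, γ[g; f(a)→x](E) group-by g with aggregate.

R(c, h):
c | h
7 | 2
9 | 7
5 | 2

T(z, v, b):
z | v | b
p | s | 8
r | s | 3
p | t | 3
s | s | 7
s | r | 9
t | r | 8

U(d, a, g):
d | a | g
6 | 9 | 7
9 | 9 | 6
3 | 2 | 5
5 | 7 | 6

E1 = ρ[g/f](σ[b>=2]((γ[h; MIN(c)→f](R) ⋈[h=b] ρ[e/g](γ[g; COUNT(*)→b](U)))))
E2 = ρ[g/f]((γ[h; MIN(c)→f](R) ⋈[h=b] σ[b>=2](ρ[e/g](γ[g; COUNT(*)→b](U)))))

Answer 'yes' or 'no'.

E1 per-node cardinality:
  R → 3
  γ[h; MIN(c)→f](R) → 2
  U → 4
  γ[g; COUNT(*)→b](U) → 3
  ρ[e/g](γ[g; COUNT(*)→b](U)) → 3
  (γ[h; MIN(c)→f](R) ⋈[h=b] ρ[e/g](γ[g; COUNT(*)→b](U))) → 1
  σ[b>=2]((γ[h; MIN(c)→f](R) ⋈[h=b] ρ[e/g](γ[g; COUNT(*)→b](U)))) → 1
  ρ[g/f](σ[b>=2]((γ[h; MIN(c)→f](R) ⋈[h=b] ρ[e/g](γ[g; COUNT(*)→b](U))))) → 1
E2 per-node cardinality:
  R → 3
  γ[h; MIN(c)→f](R) → 2
  U → 4
  γ[g; COUNT(*)→b](U) → 3
  ρ[e/g](γ[g; COUNT(*)→b](U)) → 3
  σ[b>=2](ρ[e/g](γ[g; COUNT(*)→b](U))) → 1
  (γ[h; MIN(c)→f](R) ⋈[h=b] σ[b>=2](ρ[e/g](γ[g; COUNT(*)→b](U)))) → 1
  ρ[g/f]((γ[h; MIN(c)→f](R) ⋈[h=b] σ[b>=2](ρ[e/g](γ[g; COUNT(*)→b](U))))) → 1

E1 and E2 produce the same multiset:
h | g | e | b
2 | 5 | 6 | 2

yes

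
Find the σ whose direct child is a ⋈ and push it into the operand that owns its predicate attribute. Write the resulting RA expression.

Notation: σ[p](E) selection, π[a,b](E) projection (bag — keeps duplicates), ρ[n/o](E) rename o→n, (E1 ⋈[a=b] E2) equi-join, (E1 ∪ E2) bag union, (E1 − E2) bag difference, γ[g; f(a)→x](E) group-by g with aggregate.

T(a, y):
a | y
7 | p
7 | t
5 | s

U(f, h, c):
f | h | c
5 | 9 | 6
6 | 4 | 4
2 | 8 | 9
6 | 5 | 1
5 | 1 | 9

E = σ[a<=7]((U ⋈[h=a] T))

σ filters on a, owned by the right side.
E' = (U ⋈[h=a] σ[a<=7](T))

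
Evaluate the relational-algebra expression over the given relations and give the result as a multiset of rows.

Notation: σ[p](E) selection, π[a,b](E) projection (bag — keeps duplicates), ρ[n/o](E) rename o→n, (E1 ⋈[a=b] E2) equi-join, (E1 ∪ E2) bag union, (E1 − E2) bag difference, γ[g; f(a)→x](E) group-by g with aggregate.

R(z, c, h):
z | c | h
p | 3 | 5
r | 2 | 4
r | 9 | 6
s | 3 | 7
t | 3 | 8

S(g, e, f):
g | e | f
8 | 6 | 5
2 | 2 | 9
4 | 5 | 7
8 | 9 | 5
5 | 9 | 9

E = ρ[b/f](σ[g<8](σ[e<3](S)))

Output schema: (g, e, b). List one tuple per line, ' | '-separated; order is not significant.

Per-node cardinality:
  S → 5
  σ[e<3](S) → 1
  σ[g<8](σ[e<3](S)) → 1
  ρ[b/f](σ[g<8](σ[e<3](S))) → 1

== RESULT ==
g | e | b
2 | 2 | 9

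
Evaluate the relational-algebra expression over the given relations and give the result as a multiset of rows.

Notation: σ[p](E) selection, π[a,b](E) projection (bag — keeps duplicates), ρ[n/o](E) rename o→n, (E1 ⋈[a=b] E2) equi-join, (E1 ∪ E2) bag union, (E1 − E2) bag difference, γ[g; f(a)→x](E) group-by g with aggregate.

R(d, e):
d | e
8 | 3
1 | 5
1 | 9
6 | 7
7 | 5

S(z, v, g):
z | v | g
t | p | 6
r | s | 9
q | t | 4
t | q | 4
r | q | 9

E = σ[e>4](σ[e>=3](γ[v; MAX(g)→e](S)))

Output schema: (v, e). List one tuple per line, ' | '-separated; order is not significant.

Stepwise |·|:
  S → 5
  γ[v; MAX(g)→e](S) → 4
  σ[e>=3](γ[v; MAX(g)→e](S)) → 4
  σ[e>4](σ[e>=3](γ[v; MAX(g)→e](S))) → 3

== RESULT ==
v | e
p | 6
q | 9
s | 9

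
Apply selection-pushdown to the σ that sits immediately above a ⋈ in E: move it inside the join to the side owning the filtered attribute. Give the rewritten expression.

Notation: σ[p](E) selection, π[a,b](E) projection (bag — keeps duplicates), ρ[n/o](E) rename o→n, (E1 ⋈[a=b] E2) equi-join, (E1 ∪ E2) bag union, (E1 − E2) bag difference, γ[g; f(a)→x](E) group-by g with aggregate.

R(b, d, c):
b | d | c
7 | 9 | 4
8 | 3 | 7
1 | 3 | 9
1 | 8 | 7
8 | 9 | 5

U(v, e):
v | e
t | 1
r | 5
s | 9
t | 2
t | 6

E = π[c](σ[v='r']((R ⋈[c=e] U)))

σ filters on v, owned by the right side.
E' = π[c]((R ⋈[c=e] σ[v='r'](U)))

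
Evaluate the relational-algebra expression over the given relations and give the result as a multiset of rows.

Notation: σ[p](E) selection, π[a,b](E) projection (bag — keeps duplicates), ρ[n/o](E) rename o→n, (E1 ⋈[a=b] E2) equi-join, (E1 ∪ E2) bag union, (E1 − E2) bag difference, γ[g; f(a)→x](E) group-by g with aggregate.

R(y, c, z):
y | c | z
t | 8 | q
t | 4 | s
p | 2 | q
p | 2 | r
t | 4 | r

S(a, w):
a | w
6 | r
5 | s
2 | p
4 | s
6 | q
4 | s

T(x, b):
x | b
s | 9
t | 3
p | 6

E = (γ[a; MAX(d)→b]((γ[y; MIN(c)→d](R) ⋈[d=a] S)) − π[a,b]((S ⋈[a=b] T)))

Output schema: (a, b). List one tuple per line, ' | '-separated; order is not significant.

Stepwise |·|:
  R → 5
  γ[y; MIN(c)→d](R) → 2
  S → 6
  (γ[y; MIN(c)→d](R) ⋈[d=a] S) → 3
  γ[a; MAX(d)→b]((γ[y; MIN(c)→d](R) ⋈[d=a] S)) → 2
  S → 6
  T → 3
  (S ⋈[a=b] T) → 2
  π[a,b]((S ⋈[a=b] T)) → 2
  (γ[a; MAX(d)→b]((γ[y; MIN(c)→d](R) ⋈[d=a] S)) − π[a,b]((S ⋈[a=b] T))) → 2

== RESULT ==
a | b
2 | 2
4 | 4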